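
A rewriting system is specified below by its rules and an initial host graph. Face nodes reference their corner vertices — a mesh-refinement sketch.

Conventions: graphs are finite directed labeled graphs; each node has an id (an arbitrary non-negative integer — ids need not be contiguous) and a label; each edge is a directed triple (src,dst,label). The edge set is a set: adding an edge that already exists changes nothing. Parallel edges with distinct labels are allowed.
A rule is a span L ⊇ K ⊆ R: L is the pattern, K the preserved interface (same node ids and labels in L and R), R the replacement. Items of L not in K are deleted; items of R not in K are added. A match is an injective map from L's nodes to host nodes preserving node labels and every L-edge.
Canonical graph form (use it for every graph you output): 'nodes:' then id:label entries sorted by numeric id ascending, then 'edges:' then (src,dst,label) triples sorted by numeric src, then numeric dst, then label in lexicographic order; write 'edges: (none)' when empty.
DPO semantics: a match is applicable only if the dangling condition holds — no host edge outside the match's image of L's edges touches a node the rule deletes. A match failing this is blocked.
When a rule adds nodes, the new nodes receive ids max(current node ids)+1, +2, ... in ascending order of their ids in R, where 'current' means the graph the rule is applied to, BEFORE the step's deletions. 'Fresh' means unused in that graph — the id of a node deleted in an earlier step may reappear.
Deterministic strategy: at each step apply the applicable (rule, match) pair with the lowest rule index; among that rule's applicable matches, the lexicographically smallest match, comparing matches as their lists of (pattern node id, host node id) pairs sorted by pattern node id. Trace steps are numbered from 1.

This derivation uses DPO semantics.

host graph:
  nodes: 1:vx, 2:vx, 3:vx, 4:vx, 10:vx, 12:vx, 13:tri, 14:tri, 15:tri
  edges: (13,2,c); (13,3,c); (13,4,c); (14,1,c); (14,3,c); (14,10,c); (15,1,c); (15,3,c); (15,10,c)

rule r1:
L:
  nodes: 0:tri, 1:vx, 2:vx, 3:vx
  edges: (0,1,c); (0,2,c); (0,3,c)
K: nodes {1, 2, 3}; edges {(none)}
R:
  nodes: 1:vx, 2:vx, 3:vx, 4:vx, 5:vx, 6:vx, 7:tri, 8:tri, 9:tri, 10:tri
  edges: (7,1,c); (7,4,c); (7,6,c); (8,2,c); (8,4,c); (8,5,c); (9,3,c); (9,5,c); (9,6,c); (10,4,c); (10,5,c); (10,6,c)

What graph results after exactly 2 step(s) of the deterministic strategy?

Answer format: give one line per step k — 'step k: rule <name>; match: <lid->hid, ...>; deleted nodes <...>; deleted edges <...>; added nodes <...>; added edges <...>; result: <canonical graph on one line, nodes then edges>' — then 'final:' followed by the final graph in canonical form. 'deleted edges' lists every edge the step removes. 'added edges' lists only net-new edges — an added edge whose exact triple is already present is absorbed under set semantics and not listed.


step 1: rule r1; match: 0->13, 1->2, 2->3, 3->4; deleted nodes 13; deleted edges (13,2,c); (13,3,c); (13,4,c); added nodes 16, 17, 18, 19, 20, 21, 22; added edges (19,2,c); (19,16,c); (19,18,c); (20,3,c); (20,16,c); (20,17,c); (21,4,c); (21,17,c); (21,18,c); (22,16,c); (22,17,c); (22,18,c); result: nodes: 1:vx, 2:vx, 3:vx, 4:vx, 10:vx, 12:vx, 14:tri, 15:tri, 16:vx, 17:vx, 18:vx, 19:tri, 20:tri, 21:tri, 22:tri edges: (14,1,c); (14,3,c); (14,10,c); (15,1,c); (15,3,c); (15,10,c); (19,2,c); (19,16,c); (19,18,c); (20,3,c); (20,16,c); (20,17,c); (21,4,c); (21,17,c); (21,18,c); (22,16,c); (22,17,c); (22,18,c)
step 2: rule r1; match: 0->14, 1->1, 2->3, 3->10; deleted nodes 14; deleted edges (14,1,c); (14,3,c); (14,10,c); added nodes 23, 24, 25, 26, 27, 28, 29; added edges (26,1,c); (26,23,c); (26,25,c); (27,3,c); (27,23,c); (27,24,c); (28,10,c); (28,24,c); (28,25,c); (29,23,c); (29,24,c); (29,25,c); result: nodes: 1:vx, 2:vx, 3:vx, 4:vx, 10:vx, 12:vx, 15:tri, 16:vx, 17:vx, 18:vx, 19:tri, 20:tri, 21:tri, 22:tri, 23:vx, 24:vx, 25:vx, 26:tri, 27:tri, 28:tri, 29:tri edges: (15,1,c); (15,3,c); (15,10,c); (19,2,c); (19,16,c); (19,18,c); (20,3,c); (20,16,c); (20,17,c); (21,4,c); (21,17,c); (21,18,c); (22,16,c); (22,17,c); (22,18,c); (26,1,c); (26,23,c); (26,25,c); (27,3,c); (27,23,c); (27,24,c); (28,10,c); (28,24,c); (28,25,c); (29,23,c); (29,24,c); (29,25,c)
final:
nodes: 1:vx, 2:vx, 3:vx, 4:vx, 10:vx, 12:vx, 15:tri, 16:vx, 17:vx, 18:vx, 19:tri, 20:tri, 21:tri, 22:tri, 23:vx, 24:vx, 25:vx, 26:tri, 27:tri, 28:tri, 29:tri
edges: (15,1,c); (15,3,c); (15,10,c); (19,2,c); (19,16,c); (19,18,c); (20,3,c); (20,16,c); (20,17,c); (21,4,c); (21,17,c); (21,18,c); (22,16,c); (22,17,c); (22,18,c); (26,1,c); (26,23,c); (26,25,c); (27,3,c); (27,23,c); (27,24,c); (28,10,c); (28,24,c); (28,25,c); (29,23,c); (29,24,c); (29,25,c)


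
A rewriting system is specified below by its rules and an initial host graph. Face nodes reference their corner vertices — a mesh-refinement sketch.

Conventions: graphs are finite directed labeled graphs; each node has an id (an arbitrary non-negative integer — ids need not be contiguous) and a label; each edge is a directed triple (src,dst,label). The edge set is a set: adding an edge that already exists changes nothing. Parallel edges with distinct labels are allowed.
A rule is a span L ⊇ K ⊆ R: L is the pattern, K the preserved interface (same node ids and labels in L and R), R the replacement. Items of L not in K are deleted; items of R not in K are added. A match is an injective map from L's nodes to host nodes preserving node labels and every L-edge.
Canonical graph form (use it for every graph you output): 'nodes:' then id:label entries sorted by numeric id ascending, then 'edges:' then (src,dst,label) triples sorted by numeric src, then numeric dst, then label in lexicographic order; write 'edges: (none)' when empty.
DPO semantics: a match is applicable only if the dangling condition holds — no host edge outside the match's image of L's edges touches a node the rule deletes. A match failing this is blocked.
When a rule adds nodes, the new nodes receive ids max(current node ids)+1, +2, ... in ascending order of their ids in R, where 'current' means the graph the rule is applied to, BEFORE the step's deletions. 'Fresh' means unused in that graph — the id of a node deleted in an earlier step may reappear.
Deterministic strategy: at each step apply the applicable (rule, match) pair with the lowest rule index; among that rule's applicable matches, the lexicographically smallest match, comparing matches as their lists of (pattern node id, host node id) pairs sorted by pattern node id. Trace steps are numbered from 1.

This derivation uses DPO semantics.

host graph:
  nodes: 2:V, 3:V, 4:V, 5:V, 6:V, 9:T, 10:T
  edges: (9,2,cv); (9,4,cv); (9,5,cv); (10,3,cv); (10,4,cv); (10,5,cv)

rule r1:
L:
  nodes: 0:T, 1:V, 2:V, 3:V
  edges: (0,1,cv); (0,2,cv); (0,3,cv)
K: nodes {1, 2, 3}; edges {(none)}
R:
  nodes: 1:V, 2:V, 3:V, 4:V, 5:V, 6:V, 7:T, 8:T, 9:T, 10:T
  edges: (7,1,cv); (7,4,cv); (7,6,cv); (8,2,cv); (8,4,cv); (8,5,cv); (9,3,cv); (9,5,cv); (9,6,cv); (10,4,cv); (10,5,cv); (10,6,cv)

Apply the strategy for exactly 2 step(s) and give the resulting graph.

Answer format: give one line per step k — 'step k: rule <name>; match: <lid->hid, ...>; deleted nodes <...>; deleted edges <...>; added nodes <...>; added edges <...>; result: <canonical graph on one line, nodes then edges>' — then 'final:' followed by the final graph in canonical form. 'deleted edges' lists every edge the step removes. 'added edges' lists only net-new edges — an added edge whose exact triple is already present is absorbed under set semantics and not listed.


step 1: rule r1; match: 0->9, 1->2, 2->4, 3->5; deleted nodes 9; deleted edges (9,2,cv); (9,4,cv); (9,5,cv); added nodes 11, 12, 13, 14, 15, 16, 17; added edges (14,2,cv); (14,11,cv); (14,13,cv); (15,4,cv); (15,11,cv); (15,12,cv); (16,5,cv); (16,12,cv); (16,13,cv); (17,11,cv); (17,12,cv); (17,13,cv); result: nodes: 2:V, 3:V, 4:V, 5:V, 6:V, 10:T, 11:V, 12:V, 13:V, 14:T, 15:T, 16:T, 17:T edges: (10,3,cv); (10,4,cv); (10,5,cv); (14,2,cv); (14,11,cv); (14,13,cv); (15,4,cv); (15,11,cv); (15,12,cv); (16,5,cv); (16,12,cv); (16,13,cv); (17,11,cv); (17,12,cv); (17,13,cv)
step 2: rule r1; match: 0->10, 1->3, 2->4, 3->5; deleted nodes 10; deleted edges (10,3,cv); (10,4,cv); (10,5,cv); added nodes 18, 19, 20, 21, 22, 23, 24; added edges (21,3,cv); (21,18,cv); (21,20,cv); (22,4,cv); (22,18,cv); (22,19,cv); (23,5,cv); (23,19,cv); (23,20,cv); (24,18,cv); (24,19,cv); (24,20,cv); result: nodes: 2:V, 3:V, 4:V, 5:V, 6:V, 11:V, 12:V, 13:V, 14:T, 15:T, 16:T, 17:T, 18:V, 19:V, 20:V, 21:T, 22:T, 23:T, 24:T edges: (14,2,cv); (14,11,cv); (14,13,cv); (15,4,cv); (15,11,cv); (15,12,cv); (16,5,cv); (16,12,cv); (16,13,cv); (17,11,cv); (17,12,cv); (17,13,cv); (21,3,cv); (21,18,cv); (21,20,cv); (22,4,cv); (22,18,cv); (22,19,cv); (23,5,cv); (23,19,cv); (23,20,cv); (24,18,cv); (24,19,cv); (24,20,cv)
final:
nodes: 2:V, 3:V, 4:V, 5:V, 6:V, 11:V, 12:V, 13:V, 14:T, 15:T, 16:T, 17:T, 18:V, 19:V, 20:V, 21:T, 22:T, 23:T, 24:T
edges: (14,2,cv); (14,11,cv); (14,13,cv); (15,4,cv); (15,11,cv); (15,12,cv); (16,5,cv); (16,12,cv); (16,13,cv); (17,11,cv); (17,12,cv); (17,13,cv); (21,3,cv); (21,18,cv); (21,20,cv); (22,4,cv); (22,18,cv); (22,19,cv); (23,5,cv); (23,19,cv); (23,20,cv); (24,18,cv); (24,19,cv); (24,20,cv)


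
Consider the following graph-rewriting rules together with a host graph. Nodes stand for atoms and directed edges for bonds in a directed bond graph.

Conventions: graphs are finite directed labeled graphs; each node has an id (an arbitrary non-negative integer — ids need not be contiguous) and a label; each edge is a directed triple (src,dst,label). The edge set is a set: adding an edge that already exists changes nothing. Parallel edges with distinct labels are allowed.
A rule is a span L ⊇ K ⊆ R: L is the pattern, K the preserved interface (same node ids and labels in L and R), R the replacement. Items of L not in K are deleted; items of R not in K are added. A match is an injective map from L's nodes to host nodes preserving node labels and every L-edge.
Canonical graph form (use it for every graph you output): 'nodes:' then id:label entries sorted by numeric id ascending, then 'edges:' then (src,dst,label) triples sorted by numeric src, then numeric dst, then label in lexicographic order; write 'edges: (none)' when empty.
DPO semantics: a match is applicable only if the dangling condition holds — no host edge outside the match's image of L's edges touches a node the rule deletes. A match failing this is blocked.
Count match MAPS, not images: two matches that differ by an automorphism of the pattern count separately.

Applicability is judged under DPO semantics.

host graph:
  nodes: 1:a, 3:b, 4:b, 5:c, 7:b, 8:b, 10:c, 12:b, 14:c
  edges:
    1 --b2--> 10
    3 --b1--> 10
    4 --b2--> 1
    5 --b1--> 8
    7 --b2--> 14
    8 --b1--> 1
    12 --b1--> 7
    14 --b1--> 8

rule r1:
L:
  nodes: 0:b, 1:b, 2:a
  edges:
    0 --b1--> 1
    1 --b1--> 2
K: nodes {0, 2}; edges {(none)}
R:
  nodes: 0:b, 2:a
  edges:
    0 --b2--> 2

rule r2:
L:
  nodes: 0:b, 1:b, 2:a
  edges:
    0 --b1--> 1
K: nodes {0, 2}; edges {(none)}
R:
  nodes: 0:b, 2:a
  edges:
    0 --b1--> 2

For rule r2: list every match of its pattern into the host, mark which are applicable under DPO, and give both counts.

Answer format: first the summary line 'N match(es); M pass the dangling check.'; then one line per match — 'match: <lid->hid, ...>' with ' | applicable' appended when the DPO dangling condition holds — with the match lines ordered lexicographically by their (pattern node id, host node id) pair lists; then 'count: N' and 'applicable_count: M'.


1 match(es); 0 pass the dangling check.
match: 0->12, 1->7, 2->1
count: 1
applicable_count: 0


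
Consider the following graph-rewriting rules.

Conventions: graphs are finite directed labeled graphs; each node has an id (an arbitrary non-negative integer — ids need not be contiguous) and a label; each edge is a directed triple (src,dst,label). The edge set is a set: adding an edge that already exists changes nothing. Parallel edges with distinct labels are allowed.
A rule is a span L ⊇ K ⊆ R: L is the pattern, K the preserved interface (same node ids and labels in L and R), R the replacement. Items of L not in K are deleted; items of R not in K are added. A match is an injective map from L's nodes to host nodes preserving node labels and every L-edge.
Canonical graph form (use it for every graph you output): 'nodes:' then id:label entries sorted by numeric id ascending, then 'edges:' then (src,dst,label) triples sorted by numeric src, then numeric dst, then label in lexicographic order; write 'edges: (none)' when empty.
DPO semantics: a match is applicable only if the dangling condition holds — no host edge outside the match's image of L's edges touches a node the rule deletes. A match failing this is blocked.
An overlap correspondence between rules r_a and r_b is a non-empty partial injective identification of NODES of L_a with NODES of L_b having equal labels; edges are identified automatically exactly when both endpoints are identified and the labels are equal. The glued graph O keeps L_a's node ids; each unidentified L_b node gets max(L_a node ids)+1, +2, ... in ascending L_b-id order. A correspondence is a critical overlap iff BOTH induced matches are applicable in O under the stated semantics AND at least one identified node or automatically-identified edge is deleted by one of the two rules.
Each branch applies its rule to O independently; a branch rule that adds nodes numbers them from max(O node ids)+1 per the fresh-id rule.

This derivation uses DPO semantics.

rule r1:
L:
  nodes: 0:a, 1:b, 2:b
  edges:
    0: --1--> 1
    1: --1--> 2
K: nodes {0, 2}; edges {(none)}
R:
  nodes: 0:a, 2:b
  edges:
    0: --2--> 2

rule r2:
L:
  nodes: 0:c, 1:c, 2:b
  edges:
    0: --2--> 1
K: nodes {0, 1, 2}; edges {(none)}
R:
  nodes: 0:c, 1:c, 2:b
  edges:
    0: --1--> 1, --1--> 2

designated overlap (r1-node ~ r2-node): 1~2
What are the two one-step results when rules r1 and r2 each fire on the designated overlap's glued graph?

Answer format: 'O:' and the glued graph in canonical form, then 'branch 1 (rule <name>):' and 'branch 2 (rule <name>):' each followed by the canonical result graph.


O:
nodes: 0:a, 1:b, 2:b, 3:c, 4:c
edges: (0,1,1); (1,2,1); (3,4,2)
branch 1 (rule r1):
nodes: 0:a, 2:b, 3:c, 4:c
edges: (0,2,2); (3,4,2)
branch 2 (rule r2):
nodes: 0:a, 1:b, 2:b, 3:c, 4:c
edges: (0,1,1); (1,2,1); (3,1,1); (3,4,1)


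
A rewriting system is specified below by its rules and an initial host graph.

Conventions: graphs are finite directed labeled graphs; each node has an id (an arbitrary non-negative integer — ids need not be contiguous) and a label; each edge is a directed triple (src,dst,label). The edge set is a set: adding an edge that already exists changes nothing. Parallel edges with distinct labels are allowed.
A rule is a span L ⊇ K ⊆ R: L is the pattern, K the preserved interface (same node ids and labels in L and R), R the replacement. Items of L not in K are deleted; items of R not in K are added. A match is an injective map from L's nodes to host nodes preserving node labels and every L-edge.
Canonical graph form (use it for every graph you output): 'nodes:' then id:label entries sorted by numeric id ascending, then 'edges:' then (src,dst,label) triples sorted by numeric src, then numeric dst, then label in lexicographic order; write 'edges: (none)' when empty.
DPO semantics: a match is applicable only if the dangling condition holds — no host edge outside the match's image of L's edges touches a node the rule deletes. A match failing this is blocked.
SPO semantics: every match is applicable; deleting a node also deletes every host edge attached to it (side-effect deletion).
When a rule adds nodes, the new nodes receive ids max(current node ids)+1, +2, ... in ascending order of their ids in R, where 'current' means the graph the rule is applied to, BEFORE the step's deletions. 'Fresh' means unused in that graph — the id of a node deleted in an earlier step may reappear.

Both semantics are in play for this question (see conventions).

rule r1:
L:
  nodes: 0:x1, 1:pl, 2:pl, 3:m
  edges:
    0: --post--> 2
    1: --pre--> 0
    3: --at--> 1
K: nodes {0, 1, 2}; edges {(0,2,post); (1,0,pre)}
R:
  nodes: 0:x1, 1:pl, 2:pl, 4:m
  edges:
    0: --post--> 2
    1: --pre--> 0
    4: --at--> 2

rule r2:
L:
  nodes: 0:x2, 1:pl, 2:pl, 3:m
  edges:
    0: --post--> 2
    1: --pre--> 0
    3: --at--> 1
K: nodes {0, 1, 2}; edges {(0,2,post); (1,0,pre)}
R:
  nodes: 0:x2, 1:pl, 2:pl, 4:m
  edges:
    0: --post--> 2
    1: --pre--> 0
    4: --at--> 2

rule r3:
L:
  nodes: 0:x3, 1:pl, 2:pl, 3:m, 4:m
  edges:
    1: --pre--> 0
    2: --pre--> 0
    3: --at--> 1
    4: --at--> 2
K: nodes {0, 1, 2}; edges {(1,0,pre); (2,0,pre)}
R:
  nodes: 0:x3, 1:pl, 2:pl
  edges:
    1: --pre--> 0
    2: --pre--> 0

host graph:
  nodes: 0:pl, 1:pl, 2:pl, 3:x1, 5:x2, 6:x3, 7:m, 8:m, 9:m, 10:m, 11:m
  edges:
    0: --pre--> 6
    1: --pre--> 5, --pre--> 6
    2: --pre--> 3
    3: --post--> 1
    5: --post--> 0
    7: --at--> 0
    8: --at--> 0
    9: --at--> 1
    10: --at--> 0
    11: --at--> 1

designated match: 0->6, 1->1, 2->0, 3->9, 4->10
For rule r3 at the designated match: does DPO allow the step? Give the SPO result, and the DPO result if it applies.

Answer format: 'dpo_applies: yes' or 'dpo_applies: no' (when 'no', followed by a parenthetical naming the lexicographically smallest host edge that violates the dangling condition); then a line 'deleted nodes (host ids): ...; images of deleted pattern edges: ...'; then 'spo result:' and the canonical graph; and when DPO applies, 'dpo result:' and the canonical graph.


dpo_applies: yes
deleted nodes (host ids): 9, 10; images of deleted pattern edges: (9,1,at); (10,0,at)
spo result:
nodes: 0:pl, 1:pl, 2:pl, 3:x1, 5:x2, 6:x3, 7:m, 8:m, 11:m
edges: (0,6,pre); (1,5,pre); (1,6,pre); (2,3,pre); (3,1,post); (5,0,post); (7,0,at); (8,0,at); (11,1,at)
dpo result:
nodes: 0:pl, 1:pl, 2:pl, 3:x1, 5:x2, 6:x3, 7:m, 8:m, 11:m
edges: (0,6,pre); (1,5,pre); (1,6,pre); (2,3,pre); (3,1,post); (5,0,post); (7,0,at); (8,0,at); (11,1,at)


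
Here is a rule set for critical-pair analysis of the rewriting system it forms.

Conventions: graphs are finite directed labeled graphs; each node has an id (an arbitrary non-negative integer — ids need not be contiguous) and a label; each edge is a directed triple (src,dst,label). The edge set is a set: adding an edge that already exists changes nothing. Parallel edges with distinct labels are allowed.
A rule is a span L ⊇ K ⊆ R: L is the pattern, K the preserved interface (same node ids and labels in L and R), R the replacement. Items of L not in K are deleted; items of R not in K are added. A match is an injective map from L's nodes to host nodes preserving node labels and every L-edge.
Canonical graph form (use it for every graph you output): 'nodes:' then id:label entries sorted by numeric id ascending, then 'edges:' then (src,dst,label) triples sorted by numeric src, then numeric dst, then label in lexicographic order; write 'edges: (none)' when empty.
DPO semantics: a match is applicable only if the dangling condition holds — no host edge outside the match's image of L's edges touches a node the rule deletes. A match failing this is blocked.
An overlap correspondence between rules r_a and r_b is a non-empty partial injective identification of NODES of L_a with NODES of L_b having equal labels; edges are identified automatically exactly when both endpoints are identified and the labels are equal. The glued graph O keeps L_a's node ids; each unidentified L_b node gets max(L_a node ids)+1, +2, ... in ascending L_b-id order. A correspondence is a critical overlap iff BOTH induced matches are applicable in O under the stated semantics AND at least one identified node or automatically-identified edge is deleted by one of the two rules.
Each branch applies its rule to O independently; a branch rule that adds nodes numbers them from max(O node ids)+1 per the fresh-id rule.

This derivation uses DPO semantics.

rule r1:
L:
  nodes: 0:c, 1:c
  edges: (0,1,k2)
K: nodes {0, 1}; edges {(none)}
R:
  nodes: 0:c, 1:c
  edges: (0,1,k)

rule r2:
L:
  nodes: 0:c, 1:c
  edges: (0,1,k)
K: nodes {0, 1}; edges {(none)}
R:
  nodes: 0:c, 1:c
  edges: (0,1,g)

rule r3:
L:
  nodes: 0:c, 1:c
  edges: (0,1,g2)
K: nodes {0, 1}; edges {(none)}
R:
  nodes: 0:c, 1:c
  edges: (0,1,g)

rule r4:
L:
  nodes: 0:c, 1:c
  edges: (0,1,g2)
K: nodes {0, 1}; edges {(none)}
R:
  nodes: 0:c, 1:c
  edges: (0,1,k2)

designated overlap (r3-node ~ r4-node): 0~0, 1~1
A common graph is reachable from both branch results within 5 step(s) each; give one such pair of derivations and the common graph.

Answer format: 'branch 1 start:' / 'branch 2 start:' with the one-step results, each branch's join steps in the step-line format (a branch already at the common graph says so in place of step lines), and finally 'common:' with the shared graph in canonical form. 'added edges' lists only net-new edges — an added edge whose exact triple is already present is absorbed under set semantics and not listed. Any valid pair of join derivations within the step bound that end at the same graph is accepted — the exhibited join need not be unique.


branch 1 start:
nodes: 0:c, 1:c
edges: (0,1,g)
branch 2 start:
nodes: 0:c, 1:c
edges: (0,1,k2)
branch 1: already at the common graph (0 steps)
branch 2 step 1: rule r1; match: 0->0, 1->1; deleted nodes (none); deleted edges (0,1,k2); added nodes (none); added edges (0,1,k); result: nodes: 0:c, 1:c edges: (0,1,k)
branch 2 step 2: rule r2; match: 0->0, 1->1; deleted nodes (none); deleted edges (0,1,k); added nodes (none); added edges (0,1,g); result: nodes: 0:c, 1:c edges: (0,1,g)
common:
nodes: 0:c, 1:c
edges: (0,1,g)


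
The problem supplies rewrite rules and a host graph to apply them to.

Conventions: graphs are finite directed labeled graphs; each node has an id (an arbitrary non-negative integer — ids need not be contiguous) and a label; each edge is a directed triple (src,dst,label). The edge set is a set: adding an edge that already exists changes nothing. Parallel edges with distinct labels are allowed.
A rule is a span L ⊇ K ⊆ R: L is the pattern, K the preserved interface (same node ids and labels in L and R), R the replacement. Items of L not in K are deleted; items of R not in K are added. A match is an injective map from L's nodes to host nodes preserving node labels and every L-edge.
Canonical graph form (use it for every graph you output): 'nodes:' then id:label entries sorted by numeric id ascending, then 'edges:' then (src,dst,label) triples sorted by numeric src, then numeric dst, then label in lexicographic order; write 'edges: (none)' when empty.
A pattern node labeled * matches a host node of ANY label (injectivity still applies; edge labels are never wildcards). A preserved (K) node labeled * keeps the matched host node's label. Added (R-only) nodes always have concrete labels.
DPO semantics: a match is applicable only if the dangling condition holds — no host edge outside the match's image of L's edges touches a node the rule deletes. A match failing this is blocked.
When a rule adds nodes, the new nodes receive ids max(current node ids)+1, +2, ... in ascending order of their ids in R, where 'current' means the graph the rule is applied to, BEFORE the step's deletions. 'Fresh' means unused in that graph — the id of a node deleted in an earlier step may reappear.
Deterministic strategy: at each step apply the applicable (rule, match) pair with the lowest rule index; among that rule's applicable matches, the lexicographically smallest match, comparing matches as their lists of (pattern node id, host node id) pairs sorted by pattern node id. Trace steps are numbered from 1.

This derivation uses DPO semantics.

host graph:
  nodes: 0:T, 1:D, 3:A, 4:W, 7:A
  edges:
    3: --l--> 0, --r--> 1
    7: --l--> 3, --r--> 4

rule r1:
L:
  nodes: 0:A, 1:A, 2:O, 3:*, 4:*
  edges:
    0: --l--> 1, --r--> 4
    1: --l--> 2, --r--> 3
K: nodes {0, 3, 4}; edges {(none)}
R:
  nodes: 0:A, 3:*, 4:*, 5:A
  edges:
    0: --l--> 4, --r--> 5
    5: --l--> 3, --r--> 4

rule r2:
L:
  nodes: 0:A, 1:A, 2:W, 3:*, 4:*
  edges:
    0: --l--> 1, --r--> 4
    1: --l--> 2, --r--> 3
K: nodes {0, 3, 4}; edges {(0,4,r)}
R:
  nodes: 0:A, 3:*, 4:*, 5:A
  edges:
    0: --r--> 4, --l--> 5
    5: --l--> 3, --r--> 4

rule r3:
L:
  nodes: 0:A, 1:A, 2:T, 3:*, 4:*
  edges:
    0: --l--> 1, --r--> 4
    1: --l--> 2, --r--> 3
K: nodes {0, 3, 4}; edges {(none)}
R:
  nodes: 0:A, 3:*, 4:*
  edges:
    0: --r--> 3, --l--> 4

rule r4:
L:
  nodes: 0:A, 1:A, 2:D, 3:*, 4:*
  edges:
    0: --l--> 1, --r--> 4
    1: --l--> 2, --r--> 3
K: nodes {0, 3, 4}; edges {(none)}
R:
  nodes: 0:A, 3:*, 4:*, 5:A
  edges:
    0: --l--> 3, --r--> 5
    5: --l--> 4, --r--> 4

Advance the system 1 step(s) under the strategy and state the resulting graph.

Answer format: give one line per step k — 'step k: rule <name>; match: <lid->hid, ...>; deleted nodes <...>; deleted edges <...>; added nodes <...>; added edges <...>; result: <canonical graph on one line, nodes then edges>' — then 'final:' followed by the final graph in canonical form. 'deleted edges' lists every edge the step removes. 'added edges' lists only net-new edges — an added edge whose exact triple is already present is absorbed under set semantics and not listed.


step 1: rule r3; match: 0->7, 1->3, 2->0, 3->1, 4->4; deleted nodes 0, 3; deleted edges (3,0,l); (3,1,r); (7,3,l); (7,4,r); added nodes (none); added edges (7,1,r); (7,4,l); result: nodes: 1:D, 4:W, 7:A edges: (7,1,r); (7,4,l)
final:
nodes: 1:D, 4:W, 7:A
edges: (7,1,r); (7,4,l)


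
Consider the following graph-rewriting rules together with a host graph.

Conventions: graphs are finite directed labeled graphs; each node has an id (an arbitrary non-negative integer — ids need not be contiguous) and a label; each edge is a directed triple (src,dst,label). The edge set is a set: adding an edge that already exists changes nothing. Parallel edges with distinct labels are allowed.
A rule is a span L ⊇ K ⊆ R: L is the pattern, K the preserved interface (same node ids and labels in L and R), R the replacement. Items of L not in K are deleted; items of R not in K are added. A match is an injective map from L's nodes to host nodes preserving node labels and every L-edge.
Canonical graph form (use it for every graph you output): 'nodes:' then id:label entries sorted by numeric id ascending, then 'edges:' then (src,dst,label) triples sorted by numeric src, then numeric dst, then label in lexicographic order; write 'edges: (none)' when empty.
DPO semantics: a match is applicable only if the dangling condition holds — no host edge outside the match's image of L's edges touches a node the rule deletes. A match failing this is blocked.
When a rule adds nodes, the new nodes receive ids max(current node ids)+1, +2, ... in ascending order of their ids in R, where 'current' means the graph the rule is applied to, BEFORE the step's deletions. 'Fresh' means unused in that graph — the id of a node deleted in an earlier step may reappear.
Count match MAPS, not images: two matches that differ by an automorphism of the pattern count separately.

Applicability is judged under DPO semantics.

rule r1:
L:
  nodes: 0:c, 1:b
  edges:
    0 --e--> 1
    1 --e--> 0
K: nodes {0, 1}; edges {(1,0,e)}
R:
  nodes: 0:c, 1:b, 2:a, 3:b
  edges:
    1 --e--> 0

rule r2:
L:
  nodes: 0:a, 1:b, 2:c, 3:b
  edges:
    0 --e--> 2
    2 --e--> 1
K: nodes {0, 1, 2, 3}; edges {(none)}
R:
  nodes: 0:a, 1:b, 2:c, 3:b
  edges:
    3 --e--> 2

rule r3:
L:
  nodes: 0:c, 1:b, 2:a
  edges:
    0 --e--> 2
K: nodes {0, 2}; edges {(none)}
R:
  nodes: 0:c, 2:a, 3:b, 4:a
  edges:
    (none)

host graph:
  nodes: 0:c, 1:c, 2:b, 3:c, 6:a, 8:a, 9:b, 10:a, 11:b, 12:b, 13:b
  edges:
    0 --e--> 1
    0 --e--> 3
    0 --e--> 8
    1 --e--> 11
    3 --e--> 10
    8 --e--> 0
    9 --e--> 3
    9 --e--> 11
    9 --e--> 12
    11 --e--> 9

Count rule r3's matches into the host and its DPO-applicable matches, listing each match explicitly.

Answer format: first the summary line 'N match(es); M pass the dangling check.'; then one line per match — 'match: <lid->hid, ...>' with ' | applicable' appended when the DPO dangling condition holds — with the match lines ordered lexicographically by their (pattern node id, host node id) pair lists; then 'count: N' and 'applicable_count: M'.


10 match(es); 4 pass the dangling check.
match: 0->0, 1->2, 2->8 | applicable
match: 0->0, 1->9, 2->8
match: 0->0, 1->11, 2->8
match: 0->0, 1->12, 2->8
match: 0->0, 1->13, 2->8 | applicable
match: 0->3, 1->2, 2->10 | applicable
match: 0->3, 1->9, 2->10
match: 0->3, 1->11, 2->10
match: 0->3, 1->12, 2->10
match: 0->3, 1->13, 2->10 | applicable
count: 10
applicable_count: 4


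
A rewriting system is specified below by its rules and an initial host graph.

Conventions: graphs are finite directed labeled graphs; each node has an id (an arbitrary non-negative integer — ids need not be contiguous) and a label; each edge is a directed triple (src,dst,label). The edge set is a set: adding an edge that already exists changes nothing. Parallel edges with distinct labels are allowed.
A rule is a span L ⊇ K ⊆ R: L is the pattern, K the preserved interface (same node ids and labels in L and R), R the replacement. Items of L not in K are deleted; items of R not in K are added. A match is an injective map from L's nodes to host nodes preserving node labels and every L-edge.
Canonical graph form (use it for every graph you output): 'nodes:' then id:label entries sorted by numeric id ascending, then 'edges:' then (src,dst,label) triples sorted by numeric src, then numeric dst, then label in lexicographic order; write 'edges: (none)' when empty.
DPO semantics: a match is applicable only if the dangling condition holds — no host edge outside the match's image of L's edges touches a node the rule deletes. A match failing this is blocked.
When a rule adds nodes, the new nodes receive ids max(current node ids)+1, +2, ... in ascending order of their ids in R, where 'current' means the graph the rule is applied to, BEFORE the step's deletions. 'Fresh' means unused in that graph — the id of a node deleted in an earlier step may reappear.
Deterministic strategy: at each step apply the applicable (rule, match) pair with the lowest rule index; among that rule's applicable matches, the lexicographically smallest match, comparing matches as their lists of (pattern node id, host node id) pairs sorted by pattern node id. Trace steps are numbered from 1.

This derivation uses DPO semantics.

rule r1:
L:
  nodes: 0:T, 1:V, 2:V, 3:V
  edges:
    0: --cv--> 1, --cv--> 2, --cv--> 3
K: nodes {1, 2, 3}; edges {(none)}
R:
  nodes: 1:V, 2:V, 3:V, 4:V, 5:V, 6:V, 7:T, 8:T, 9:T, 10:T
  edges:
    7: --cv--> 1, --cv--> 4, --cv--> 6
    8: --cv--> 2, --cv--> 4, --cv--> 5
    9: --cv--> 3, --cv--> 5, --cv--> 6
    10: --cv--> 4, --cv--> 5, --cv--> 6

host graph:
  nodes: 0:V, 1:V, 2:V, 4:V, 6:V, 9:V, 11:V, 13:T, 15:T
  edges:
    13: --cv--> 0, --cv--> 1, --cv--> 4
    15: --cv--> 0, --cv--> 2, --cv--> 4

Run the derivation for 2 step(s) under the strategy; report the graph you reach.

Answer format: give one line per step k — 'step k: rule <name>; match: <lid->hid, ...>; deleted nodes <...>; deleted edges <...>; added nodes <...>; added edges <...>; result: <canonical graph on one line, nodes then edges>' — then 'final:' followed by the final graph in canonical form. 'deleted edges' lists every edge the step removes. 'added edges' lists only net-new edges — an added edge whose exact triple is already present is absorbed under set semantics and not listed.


step 1: rule r1; match: 0->13, 1->0, 2->1, 3->4; deleted nodes 13; deleted edges (13,0,cv); (13,1,cv); (13,4,cv); added nodes 16, 17, 18, 19, 20, 21, 22; added edges (19,0,cv); (19,16,cv); (19,18,cv); (20,1,cv); (20,16,cv); (20,17,cv); (21,4,cv); (21,17,cv); (21,18,cv); (22,16,cv); (22,17,cv); (22,18,cv); result: nodes: 0:V, 1:V, 2:V, 4:V, 6:V, 9:V, 11:V, 15:T, 16:V, 17:V, 18:V, 19:T, 20:T, 21:T, 22:T edges: (15,0,cv); (15,2,cv); (15,4,cv); (19,0,cv); (19,16,cv); (19,18,cv); (20,1,cv); (20,16,cv); (20,17,cv); (21,4,cv); (21,17,cv); (21,18,cv); (22,16,cv); (22,17,cv); (22,18,cv)
step 2: rule r1; match: 0->15, 1->0, 2->2, 3->4; deleted nodes 15; deleted edges (15,0,cv); (15,2,cv); (15,4,cv); added nodes 23, 24, 25, 26, 27, 28, 29; added edges (26,0,cv); (26,23,cv); (26,25,cv); (27,2,cv); (27,23,cv); (27,24,cv); (28,4,cv); (28,24,cv); (28,25,cv); (29,23,cv); (29,24,cv); (29,25,cv); result: nodes: 0:V, 1:V, 2:V, 4:V, 6:V, 9:V, 11:V, 16:V, 17:V, 18:V, 19:T, 20:T, 21:T, 22:T, 23:V, 24:V, 25:V, 26:T, 27:T, 28:T, 29:T edges: (19,0,cv); (19,16,cv); (19,18,cv); (20,1,cv); (20,16,cv); (20,17,cv); (21,4,cv); (21,17,cv); (21,18,cv); (22,16,cv); (22,17,cv); (22,18,cv); (26,0,cv); (26,23,cv); (26,25,cv); (27,2,cv); (27,23,cv); (27,24,cv); (28,4,cv); (28,24,cv); (28,25,cv); (29,23,cv); (29,24,cv); (29,25,cv)
final:
nodes: 0:V, 1:V, 2:V, 4:V, 6:V, 9:V, 11:V, 16:V, 17:V, 18:V, 19:T, 20:T, 21:T, 22:T, 23:V, 24:V, 25:V, 26:T, 27:T, 28:T, 29:T
edges: (19,0,cv); (19,16,cv); (19,18,cv); (20,1,cv); (20,16,cv); (20,17,cv); (21,4,cv); (21,17,cv); (21,18,cv); (22,16,cv); (22,17,cv); (22,18,cv); (26,0,cv); (26,23,cv); (26,25,cv); (27,2,cv); (27,23,cv); (27,24,cv); (28,4,cv); (28,24,cv); (28,25,cv); (29,23,cv); (29,24,cv); (29,25,cv)


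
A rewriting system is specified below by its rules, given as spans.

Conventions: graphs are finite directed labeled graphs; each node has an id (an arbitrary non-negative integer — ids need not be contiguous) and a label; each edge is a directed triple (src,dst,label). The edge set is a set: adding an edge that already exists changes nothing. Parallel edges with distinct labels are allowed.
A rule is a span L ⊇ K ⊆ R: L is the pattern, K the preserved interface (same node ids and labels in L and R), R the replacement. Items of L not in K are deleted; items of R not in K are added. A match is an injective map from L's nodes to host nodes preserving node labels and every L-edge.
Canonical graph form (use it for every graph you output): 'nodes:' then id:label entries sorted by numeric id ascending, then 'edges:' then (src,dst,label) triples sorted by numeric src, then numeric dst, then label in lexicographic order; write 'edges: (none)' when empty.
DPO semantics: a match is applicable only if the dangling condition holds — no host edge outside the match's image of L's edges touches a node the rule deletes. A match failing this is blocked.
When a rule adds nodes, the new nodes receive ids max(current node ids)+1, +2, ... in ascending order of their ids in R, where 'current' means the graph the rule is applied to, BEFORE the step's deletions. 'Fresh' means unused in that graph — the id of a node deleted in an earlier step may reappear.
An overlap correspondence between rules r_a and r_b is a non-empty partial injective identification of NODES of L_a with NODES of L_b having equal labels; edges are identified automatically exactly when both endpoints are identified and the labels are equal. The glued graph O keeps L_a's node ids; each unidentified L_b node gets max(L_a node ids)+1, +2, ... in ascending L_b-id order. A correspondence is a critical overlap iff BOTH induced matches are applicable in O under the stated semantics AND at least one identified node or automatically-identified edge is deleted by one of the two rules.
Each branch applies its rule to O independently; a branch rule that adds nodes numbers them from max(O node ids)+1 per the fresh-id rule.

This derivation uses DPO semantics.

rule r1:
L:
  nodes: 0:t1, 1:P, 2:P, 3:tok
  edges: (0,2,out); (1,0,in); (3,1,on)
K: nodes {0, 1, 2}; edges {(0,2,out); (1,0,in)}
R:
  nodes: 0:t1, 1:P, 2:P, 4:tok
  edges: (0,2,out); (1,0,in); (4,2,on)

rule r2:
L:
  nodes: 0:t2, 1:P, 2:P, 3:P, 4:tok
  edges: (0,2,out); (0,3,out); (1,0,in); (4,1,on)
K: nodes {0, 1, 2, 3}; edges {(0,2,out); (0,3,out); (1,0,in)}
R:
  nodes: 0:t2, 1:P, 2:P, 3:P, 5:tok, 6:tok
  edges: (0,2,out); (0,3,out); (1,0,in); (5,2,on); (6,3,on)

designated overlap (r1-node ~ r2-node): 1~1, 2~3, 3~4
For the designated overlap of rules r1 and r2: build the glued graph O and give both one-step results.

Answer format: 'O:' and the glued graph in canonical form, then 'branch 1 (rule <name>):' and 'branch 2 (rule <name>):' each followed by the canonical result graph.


O:
nodes: 0:t1, 1:P, 2:P, 3:tok, 4:t2, 5:P
edges: (0,2,out); (1,0,in); (1,4,in); (3,1,on); (4,2,out); (4,5,out)
branch 1 (rule r1):
nodes: 0:t1, 1:P, 2:P, 4:t2, 5:P, 6:tok
edges: (0,2,out); (1,0,in); (1,4,in); (4,2,out); (4,5,out); (6,2,on)
branch 2 (rule r2):
nodes: 0:t1, 1:P, 2:P, 4:t2, 5:P, 6:tok, 7:tok
edges: (0,2,out); (1,0,in); (1,4,in); (4,2,out); (4,5,out); (6,5,on); (7,2,on)


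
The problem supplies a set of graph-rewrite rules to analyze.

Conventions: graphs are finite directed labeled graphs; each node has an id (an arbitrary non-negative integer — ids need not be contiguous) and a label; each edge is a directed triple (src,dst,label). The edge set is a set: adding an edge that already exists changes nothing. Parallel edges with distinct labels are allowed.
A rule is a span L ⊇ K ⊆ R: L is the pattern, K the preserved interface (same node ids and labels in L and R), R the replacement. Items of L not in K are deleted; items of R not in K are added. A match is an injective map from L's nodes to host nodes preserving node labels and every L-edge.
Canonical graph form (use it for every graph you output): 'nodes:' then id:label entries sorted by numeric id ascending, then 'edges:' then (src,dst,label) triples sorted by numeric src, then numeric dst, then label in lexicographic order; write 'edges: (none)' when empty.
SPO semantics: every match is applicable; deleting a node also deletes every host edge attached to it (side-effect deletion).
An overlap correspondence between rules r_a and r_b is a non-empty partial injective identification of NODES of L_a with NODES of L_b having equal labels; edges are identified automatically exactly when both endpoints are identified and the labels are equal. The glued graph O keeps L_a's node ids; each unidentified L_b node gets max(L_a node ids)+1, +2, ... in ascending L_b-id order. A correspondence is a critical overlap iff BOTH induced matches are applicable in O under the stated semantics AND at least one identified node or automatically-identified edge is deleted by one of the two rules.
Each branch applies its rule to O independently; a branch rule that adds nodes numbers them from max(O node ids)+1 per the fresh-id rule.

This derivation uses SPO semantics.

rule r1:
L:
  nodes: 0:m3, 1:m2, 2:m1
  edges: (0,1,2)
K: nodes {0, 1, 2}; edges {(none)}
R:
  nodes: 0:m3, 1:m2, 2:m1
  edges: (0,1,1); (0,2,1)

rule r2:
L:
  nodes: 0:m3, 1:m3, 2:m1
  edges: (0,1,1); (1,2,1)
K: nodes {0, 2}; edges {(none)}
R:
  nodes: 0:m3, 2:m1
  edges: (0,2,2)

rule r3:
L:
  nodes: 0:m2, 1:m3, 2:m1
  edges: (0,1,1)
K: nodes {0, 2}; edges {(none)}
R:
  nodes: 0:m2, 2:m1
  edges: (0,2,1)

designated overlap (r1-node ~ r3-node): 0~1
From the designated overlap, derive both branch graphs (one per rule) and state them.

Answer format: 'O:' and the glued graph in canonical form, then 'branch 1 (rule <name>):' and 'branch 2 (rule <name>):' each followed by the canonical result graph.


O:
nodes: 0:m3, 1:m2, 2:m1, 3:m2, 4:m1
edges: (0,1,2); (3,0,1)
branch 1 (rule r1):
nodes: 0:m3, 1:m2, 2:m1, 3:m2, 4:m1
edges: (0,1,1); (0,2,1); (3,0,1)
branch 2 (rule r3):
nodes: 1:m2, 2:m1, 3:m2, 4:m1
edges: (3,4,1)


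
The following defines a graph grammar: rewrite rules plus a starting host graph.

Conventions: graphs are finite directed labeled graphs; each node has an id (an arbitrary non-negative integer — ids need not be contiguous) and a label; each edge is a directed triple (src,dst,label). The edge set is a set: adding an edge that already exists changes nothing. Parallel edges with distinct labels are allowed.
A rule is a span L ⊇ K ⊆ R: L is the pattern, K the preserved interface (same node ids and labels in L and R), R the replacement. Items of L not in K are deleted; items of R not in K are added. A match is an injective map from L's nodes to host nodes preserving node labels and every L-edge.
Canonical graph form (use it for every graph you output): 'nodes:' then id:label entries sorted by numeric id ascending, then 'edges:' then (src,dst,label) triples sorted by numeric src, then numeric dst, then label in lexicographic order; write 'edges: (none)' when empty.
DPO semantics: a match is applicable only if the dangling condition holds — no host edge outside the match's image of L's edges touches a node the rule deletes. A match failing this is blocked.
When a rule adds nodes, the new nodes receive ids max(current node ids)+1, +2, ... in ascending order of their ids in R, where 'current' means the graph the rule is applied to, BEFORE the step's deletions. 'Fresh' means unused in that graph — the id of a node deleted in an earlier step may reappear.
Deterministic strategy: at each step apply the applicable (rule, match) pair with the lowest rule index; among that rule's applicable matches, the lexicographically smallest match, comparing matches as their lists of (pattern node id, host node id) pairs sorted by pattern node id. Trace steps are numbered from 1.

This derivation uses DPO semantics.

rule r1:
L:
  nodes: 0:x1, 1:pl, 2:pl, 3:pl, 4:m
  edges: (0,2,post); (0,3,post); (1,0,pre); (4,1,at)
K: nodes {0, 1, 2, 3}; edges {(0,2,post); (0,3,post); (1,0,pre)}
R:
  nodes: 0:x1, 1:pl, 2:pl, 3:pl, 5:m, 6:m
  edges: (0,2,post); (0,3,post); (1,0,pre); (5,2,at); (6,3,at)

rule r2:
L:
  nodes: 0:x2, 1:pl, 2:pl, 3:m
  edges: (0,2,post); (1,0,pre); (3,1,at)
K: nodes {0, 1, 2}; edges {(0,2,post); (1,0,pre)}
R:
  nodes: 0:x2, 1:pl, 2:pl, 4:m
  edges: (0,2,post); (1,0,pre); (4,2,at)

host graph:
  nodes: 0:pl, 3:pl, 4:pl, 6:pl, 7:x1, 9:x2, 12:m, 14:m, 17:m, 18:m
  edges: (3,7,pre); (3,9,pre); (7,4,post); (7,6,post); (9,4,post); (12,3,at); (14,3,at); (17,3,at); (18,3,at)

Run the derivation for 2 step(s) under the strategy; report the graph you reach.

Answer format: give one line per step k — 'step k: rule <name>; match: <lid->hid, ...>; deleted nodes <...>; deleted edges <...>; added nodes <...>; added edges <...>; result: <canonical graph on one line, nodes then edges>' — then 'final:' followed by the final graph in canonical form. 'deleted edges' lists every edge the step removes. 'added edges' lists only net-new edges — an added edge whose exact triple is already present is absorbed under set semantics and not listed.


step 1: rule r1; match: 0->7, 1->3, 2->4, 3->6, 4->12; deleted nodes 12; deleted edges (12,3,at); added nodes 19, 20; added edges (19,4,at); (20,6,at); result: nodes: 0:pl, 3:pl, 4:pl, 6:pl, 7:x1, 9:x2, 14:m, 17:m, 18:m, 19:m, 20:m edges: (3,7,pre); (3,9,pre); (7,4,post); (7,6,post); (9,4,post); (14,3,at); (17,3,at); (18,3,at); (19,4,at); (20,6,at)
step 2: rule r1; match: 0->7, 1->3, 2->4, 3->6, 4->14; deleted nodes 14; deleted edges (14,3,at); added nodes 21, 22; added edges (21,4,at); (22,6,at); result: nodes: 0:pl, 3:pl, 4:pl, 6:pl, 7:x1, 9:x2, 17:m, 18:m, 19:m, 20:m, 21:m, 22:m edges: (3,7,pre); (3,9,pre); (7,4,post); (7,6,post); (9,4,post); (17,3,at); (18,3,at); (19,4,at); (20,6,at); (21,4,at); (22,6,at)
final:
nodes: 0:pl, 3:pl, 4:pl, 6:pl, 7:x1, 9:x2, 17:m, 18:m, 19:m, 20:m, 21:m, 22:m
edges: (3,7,pre); (3,9,pre); (7,4,post); (7,6,post); (9,4,post); (17,3,at); (18,3,at); (19,4,at); (20,6,at); (21,4,at); (22,6,at)
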